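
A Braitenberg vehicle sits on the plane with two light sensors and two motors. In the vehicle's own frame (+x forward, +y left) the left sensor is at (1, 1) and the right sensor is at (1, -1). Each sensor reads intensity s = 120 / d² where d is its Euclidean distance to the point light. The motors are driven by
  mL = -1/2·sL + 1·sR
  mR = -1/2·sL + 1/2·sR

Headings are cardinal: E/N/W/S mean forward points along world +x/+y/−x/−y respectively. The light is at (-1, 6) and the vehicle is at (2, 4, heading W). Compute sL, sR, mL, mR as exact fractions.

left sensor world pos  = (1, 3); dL² = 13
right sensor world pos = (1, 5); dR² = 5
sL = 120/13 = 120/13
sR = 120/5 = 24
mL = -1/2·sL + 1·sR = 252/13
mR = -1/2·sL + 1/2·sR = 96/13

120/13 24 252/13 96/13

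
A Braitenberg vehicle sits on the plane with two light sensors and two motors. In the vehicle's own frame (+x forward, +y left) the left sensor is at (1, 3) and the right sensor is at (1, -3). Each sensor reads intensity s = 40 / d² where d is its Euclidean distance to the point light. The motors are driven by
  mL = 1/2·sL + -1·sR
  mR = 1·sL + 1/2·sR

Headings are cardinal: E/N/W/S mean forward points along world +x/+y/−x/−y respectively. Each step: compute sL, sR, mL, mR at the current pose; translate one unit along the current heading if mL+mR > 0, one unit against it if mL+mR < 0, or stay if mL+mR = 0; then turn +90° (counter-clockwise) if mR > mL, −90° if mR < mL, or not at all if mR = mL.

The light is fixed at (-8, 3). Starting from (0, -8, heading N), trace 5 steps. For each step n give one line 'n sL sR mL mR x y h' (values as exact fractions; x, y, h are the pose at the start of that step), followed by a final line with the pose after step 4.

0 8/25 40/221 -116/5525 2268/5525 0 -8 N
1 20/109 20/49 -1690/5341 2070/5341 0 -7 W
2 40/221 40/137 -6100/30277 9900/30277 -1 -7 S
3 5/16 2/13 1/416 81/208 -1 -8 E
4 8/25 40/221 -116/5525 2268/5525 0 -8 N
final 0 -7 W

n=0: pose=(0,-8,N); sL=8/25, sR=40/221; mL=-116/5525, mR=2268/5525; mL+mR=2152/5525 → advance +1; mR−mL=2384/5525 → turn +1·90°
n=1: pose=(0,-7,W); sL=20/109, sR=20/49; mL=-1690/5341, mR=2070/5341; mL+mR=380/5341 → advance +1; mR−mL=3760/5341 → turn +1·90°
n=2: pose=(-1,-7,S); sL=40/221, sR=40/137; mL=-6100/30277, mR=9900/30277; mL+mR=3800/30277 → advance +1; mR−mL=16000/30277 → turn +1·90°
n=3: pose=(-1,-8,E); sL=5/16, sR=2/13; mL=1/416, mR=81/208; mL+mR=163/416 → advance +1; mR−mL=161/416 → turn +1·90°
n=4: pose=(0,-8,N); sL=8/25, sR=40/221; mL=-116/5525, mR=2268/5525; mL+mR=2152/5525 → advance +1; mR−mL=2384/5525 → turn +1·90°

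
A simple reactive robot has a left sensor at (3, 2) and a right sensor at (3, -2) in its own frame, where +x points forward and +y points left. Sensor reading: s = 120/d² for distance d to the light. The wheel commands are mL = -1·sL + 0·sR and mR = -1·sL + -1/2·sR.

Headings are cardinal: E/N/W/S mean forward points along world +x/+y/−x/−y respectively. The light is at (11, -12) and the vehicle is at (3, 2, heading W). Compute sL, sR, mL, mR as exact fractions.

left sensor world pos  = (0, 0); dL² = 265
right sensor world pos = (0, 4); dR² = 377
sL = 120/265 = 24/53
sR = 120/377 = 120/377
mL = -1·sL + 0·sR = -24/53
mR = -1·sL + -1/2·sR = -12228/19981

24/53 120/377 -24/53 -12228/19981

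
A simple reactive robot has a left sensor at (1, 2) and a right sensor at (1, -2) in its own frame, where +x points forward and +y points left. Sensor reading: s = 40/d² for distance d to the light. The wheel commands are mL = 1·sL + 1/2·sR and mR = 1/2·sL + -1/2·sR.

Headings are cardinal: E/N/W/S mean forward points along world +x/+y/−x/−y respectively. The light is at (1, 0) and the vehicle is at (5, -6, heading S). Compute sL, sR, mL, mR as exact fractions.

8/17 40/53 764/901 -128/901

left sensor world pos  = (7, -7); dL² = 85
right sensor world pos = (3, -7); dR² = 53
sL = 40/85 = 8/17
sR = 40/53 = 40/53
mL = 1·sL + 1/2·sR = 764/901
mR = 1/2·sL + -1/2·sR = -128/901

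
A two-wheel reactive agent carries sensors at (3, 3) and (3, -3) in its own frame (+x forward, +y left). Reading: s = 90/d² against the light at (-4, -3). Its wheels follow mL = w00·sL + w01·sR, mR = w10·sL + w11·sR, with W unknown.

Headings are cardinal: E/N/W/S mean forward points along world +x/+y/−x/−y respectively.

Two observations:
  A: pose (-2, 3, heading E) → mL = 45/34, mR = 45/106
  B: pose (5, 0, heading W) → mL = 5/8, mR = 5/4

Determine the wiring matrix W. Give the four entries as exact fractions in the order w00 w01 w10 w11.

obs A: pose=(-2,3,E) → sL=45/53, sR=45/17, mL=45/34, mR=45/106
obs B: pose=(5,0,W) → sL=5/2, sR=5/4, mL=5/8, mR=5/4
sensor matrix S = [[45/53, 45/17], [5/2, 5/4]]; det S = -20025/3604
solve [mL_A; mL_B] = S·[w00; w01] and [mR_A; mR_B] = S·[w10; w11]:
  w00 = 0, w01 = 1/2, w10 = 1/2, w11 = 0

0 1/2 1/2 0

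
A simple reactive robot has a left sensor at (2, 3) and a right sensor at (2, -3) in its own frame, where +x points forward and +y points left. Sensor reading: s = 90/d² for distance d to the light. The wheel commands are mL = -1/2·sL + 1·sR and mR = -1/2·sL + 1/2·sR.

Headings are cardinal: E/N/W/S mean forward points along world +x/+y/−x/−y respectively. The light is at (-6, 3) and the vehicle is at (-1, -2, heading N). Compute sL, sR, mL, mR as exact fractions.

90/13 90/73 -2115/949 -2700/949

left sensor world pos  = (-4, 0); dL² = 13
right sensor world pos = (2, 0); dR² = 73
sL = 90/13 = 90/13
sR = 90/73 = 90/73
mL = -1/2·sL + 1·sR = -2115/949
mR = -1/2·sL + 1/2·sR = -2700/949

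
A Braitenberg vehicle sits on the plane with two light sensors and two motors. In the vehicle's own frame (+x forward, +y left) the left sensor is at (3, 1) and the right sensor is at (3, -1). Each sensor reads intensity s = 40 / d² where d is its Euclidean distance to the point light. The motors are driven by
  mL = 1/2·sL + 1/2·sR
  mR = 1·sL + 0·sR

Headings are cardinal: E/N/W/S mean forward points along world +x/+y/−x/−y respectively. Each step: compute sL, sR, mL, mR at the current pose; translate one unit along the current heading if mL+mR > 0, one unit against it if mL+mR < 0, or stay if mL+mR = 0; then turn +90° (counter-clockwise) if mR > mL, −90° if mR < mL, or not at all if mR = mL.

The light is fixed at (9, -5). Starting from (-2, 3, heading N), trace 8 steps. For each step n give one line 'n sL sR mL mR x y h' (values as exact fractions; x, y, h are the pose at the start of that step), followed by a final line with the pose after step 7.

n=0: pose=(-2,3,N); sL=8/53, sR=40/221; mL=1944/11713, mR=8/53; mL+mR=3712/11713 → advance +1; mR−mL=-176/11713 → turn -1·90°
n=1: pose=(-2,4,E); sL=10/41, sR=5/16; mL=365/1312, mR=10/41; mL+mR=685/1312 → advance +1; mR−mL=-45/1312 → turn -1·90°
n=2: pose=(-1,4,S); sL=40/117, sR=40/157; mL=5480/18369, mR=40/117; mL+mR=3920/6123 → advance +1; mR−mL=800/18369 → turn +1·90°
n=3: pose=(-1,3,E); sL=4/13, sR=20/49; mL=228/637, mR=4/13; mL+mR=424/637 → advance +1; mR−mL=-32/637 → turn -1·90°
n=4: pose=(0,3,S); sL=40/89, sR=8/25; mL=856/2225, mR=40/89; mL+mR=1856/2225 → advance +1; mR−mL=144/2225 → turn +1·90°
n=5: pose=(0,2,E); sL=2/5, sR=5/9; mL=43/90, mR=2/5; mL+mR=79/90 → advance +1; mR−mL=-7/90 → turn -1·90°
n=6: pose=(1,2,S); sL=8/13, sR=40/97; mL=648/1261, mR=8/13; mL+mR=1424/1261 → advance +1; mR−mL=128/1261 → turn +1·90°
n=7: pose=(1,1,E); sL=20/37, sR=4/5; mL=124/185, mR=20/37; mL+mR=224/185 → advance +1; mR−mL=-24/185 → turn -1·90°

0 8/53 40/221 1944/11713 8/53 -2 3 N
1 10/41 5/16 365/1312 10/41 -2 4 E
2 40/117 40/157 5480/18369 40/117 -1 4 S
3 4/13 20/49 228/637 4/13 -1 3 E
4 40/89 8/25 856/2225 40/89 0 3 S
5 2/5 5/9 43/90 2/5 0 2 E
6 8/13 40/97 648/1261 8/13 1 2 S
7 20/37 4/5 124/185 20/37 1 1 E
final 2 1 S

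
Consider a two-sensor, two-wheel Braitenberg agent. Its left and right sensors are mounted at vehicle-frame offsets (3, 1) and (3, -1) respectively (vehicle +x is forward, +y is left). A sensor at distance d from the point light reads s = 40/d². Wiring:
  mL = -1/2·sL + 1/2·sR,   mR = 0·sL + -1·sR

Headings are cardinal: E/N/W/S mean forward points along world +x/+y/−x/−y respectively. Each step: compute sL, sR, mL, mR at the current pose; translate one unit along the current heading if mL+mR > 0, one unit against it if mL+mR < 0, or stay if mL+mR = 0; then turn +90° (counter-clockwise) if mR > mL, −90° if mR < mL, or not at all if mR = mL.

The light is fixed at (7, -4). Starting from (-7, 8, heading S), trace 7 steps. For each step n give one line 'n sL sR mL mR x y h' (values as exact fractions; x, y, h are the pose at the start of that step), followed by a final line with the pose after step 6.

0 4/25 20/153 -56/3825 -20/153 -7 8 S
1 40/433 8/97 -208/42001 -8/97 -7 9 W
2 10/113 1/10 13/2260 -1/10 -6 9 N
3 40/269 40/221 960/59449 -40/221 -6 8 E
4 4/25 20/153 -56/3825 -20/153 -7 8 S
5 40/433 8/97 -208/42001 -8/97 -7 9 W
6 10/113 1/10 13/2260 -1/10 -6 9 N
final -6 8 E

n=0: pose=(-7,8,S); sL=4/25, sR=20/153; mL=-56/3825, mR=-20/153; mL+mR=-556/3825 → advance -1; mR−mL=-148/1275 → turn -1·90°
n=1: pose=(-7,9,W); sL=40/433, sR=8/97; mL=-208/42001, mR=-8/97; mL+mR=-3672/42001 → advance -1; mR−mL=-3256/42001 → turn -1·90°
n=2: pose=(-6,9,N); sL=10/113, sR=1/10; mL=13/2260, mR=-1/10; mL+mR=-213/2260 → advance -1; mR−mL=-239/2260 → turn -1·90°
n=3: pose=(-6,8,E); sL=40/269, sR=40/221; mL=960/59449, mR=-40/221; mL+mR=-9800/59449 → advance -1; mR−mL=-11720/59449 → turn -1·90°
n=4: pose=(-7,8,S); sL=4/25, sR=20/153; mL=-56/3825, mR=-20/153; mL+mR=-556/3825 → advance -1; mR−mL=-148/1275 → turn -1·90°
n=5: pose=(-7,9,W); sL=40/433, sR=8/97; mL=-208/42001, mR=-8/97; mL+mR=-3672/42001 → advance -1; mR−mL=-3256/42001 → turn -1·90°
n=6: pose=(-6,9,N); sL=10/113, sR=1/10; mL=13/2260, mR=-1/10; mL+mR=-213/2260 → advance -1; mR−mL=-239/2260 → turn -1·90°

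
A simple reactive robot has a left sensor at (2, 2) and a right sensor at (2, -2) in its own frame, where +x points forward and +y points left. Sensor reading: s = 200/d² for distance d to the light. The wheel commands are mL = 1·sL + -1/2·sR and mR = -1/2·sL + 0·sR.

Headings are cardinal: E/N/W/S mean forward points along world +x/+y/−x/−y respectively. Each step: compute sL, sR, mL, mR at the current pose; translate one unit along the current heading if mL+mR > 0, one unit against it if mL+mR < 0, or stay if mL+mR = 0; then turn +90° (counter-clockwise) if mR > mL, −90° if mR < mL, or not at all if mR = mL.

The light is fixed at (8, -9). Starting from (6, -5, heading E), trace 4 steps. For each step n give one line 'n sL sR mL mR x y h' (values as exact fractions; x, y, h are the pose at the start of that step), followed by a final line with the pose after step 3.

0 50/9 50 -175/9 -25/9 6 -5 E
1 200/61 200/37 1300/2257 -100/61 5 -5 N
2 100/13 100 -550/13 -50/13 5 -6 E
3 200/61 200/29 -300/1769 -100/61 4 -6 N
final 4 -7 E

n=0: pose=(6,-5,E); sL=50/9, sR=50; mL=-175/9, mR=-25/9; mL+mR=-200/9 → advance -1; mR−mL=50/3 → turn +1·90°
n=1: pose=(5,-5,N); sL=200/61, sR=200/37; mL=1300/2257, mR=-100/61; mL+mR=-2400/2257 → advance -1; mR−mL=-5000/2257 → turn -1·90°
n=2: pose=(5,-6,E); sL=100/13, sR=100; mL=-550/13, mR=-50/13; mL+mR=-600/13 → advance -1; mR−mL=500/13 → turn +1·90°
n=3: pose=(4,-6,N); sL=200/61, sR=200/29; mL=-300/1769, mR=-100/61; mL+mR=-3200/1769 → advance -1; mR−mL=-2600/1769 → turn -1·90°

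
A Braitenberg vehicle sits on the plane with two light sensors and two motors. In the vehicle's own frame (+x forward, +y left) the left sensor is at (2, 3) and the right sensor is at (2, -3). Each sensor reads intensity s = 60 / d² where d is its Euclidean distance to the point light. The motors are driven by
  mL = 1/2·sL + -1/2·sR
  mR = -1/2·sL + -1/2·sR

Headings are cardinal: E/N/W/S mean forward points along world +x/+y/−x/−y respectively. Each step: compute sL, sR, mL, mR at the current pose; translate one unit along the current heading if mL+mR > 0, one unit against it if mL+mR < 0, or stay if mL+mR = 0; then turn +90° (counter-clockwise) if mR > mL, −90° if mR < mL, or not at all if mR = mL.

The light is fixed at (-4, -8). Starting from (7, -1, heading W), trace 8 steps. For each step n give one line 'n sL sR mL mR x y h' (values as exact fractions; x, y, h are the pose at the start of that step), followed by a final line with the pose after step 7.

n=0: pose=(7,-1,W); sL=60/97, sR=60/181; mL=2520/17557, mR=-8340/17557; mL+mR=-60/181 → advance -1; mR−mL=-60/97 → turn -1·90°
n=1: pose=(8,-1,N); sL=10/27, sR=10/51; mL=40/459, mR=-130/459; mL+mR=-10/51 → advance -1; mR−mL=-10/27 → turn -1·90°
n=2: pose=(8,-2,E); sL=60/277, sR=12/41; mL=-432/11357, mR=-2892/11357; mL+mR=-12/41 → advance -1; mR−mL=-60/277 → turn -1·90°
n=3: pose=(7,-2,S); sL=15/53, sR=3/4; mL=-99/424, mR=-219/424; mL+mR=-3/4 → advance -1; mR−mL=-15/53 → turn -1·90°
n=4: pose=(7,-1,W); sL=60/97, sR=60/181; mL=2520/17557, mR=-8340/17557; mL+mR=-60/181 → advance -1; mR−mL=-60/97 → turn -1·90°
n=5: pose=(8,-1,N); sL=10/27, sR=10/51; mL=40/459, mR=-130/459; mL+mR=-10/51 → advance -1; mR−mL=-10/27 → turn -1·90°
n=6: pose=(8,-2,E); sL=60/277, sR=12/41; mL=-432/11357, mR=-2892/11357; mL+mR=-12/41 → advance -1; mR−mL=-60/277 → turn -1·90°
n=7: pose=(7,-2,S); sL=15/53, sR=3/4; mL=-99/424, mR=-219/424; mL+mR=-3/4 → advance -1; mR−mL=-15/53 → turn -1·90°

0 60/97 60/181 2520/17557 -8340/17557 7 -1 W
1 10/27 10/51 40/459 -130/459 8 -1 N
2 60/277 12/41 -432/11357 -2892/11357 8 -2 E
3 15/53 3/4 -99/424 -219/424 7 -2 S
4 60/97 60/181 2520/17557 -8340/17557 7 -1 W
5 10/27 10/51 40/459 -130/459 8 -1 N
6 60/277 12/41 -432/11357 -2892/11357 8 -2 E
7 15/53 3/4 -99/424 -219/424 7 -2 S
final 7 -1 W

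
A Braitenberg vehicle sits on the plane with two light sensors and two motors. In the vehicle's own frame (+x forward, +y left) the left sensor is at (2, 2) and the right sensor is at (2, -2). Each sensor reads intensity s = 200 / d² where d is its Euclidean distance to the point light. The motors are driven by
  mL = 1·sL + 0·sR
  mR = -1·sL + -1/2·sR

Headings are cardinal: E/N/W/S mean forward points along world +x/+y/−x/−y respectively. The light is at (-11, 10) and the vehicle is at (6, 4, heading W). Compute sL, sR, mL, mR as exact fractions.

200/289 200/241 200/289 -77100/69649

left sensor world pos  = (4, 2); dL² = 289
right sensor world pos = (4, 6); dR² = 241
sL = 200/289 = 200/289
sR = 200/241 = 200/241
mL = 1·sL + 0·sR = 200/289
mR = -1·sL + -1/2·sR = -77100/69649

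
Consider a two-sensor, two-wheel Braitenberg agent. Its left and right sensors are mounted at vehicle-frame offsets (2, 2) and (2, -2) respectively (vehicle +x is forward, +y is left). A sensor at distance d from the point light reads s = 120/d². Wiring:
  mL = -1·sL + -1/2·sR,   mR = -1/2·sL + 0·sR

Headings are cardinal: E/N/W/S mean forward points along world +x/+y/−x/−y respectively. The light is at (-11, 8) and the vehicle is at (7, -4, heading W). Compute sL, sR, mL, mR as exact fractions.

left sensor world pos  = (5, -6); dL² = 452
right sensor world pos = (5, -2); dR² = 356
sL = 120/452 = 30/113
sR = 120/356 = 30/89
mL = -1·sL + -1/2·sR = -4365/10057
mR = -1/2·sL + 0·sR = -15/113

30/113 30/89 -4365/10057 -15/113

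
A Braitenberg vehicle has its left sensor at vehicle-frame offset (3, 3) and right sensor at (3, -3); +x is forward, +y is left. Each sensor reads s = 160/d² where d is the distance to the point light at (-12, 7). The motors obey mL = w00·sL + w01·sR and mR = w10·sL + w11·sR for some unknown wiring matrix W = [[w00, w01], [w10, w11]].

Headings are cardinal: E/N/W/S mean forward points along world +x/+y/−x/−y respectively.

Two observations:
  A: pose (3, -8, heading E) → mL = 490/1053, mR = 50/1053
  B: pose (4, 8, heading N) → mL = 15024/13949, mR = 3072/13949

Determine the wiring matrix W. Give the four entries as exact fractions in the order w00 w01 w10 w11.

1 1/2 1/2 -1/2

obs A: pose=(3,-8,E) → sL=40/117, sR=20/81, mL=490/1053, mR=50/1053
obs B: pose=(4,8,N) → sL=32/37, sR=160/377, mL=15024/13949, mR=3072/13949
sensor matrix S = [[40/117, 20/81], [32/37, 160/377]]; det S = -1005440/14688297
solve [mL_A; mL_B] = S·[w00; w01] and [mR_A; mR_B] = S·[w10; w11]:
  w00 = 1, w01 = 1/2, w10 = 1/2, w11 = -1/2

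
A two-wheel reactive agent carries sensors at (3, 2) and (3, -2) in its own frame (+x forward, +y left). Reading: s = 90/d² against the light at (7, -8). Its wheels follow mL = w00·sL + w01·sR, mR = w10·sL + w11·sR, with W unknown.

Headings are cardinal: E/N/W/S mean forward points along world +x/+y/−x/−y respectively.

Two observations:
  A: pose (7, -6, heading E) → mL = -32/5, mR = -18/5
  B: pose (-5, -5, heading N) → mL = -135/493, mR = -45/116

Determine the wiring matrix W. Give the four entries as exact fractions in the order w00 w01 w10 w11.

obs A: pose=(7,-6,E) → sL=18/5, sR=10, mL=-32/5, mR=-18/5
obs B: pose=(-5,-5,N) → sL=45/116, sR=45/68, mL=-135/493, mR=-45/116
sensor matrix S = [[18/5, 10], [45/116, 45/68]]; det S = -738/493
solve [mL_A; mL_B] = S·[w00; w01] and [mR_A; mR_B] = S·[w10; w11]:
  w00 = 1, w01 = -1, w10 = -1, w11 = 0

1 -1 -1 0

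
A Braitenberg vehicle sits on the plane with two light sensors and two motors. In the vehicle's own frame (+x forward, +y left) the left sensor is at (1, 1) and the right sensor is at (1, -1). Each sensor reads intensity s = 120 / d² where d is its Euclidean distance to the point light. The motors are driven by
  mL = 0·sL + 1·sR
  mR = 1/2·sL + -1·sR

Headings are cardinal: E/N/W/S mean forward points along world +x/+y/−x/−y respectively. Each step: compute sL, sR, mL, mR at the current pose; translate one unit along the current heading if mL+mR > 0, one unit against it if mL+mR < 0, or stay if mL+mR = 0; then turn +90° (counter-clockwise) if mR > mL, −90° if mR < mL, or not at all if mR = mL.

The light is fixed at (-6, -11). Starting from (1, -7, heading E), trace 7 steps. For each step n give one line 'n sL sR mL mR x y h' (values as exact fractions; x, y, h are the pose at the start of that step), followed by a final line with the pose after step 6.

0 120/89 120/73 120/73 -6300/6497 1 -7 E
1 4/3 60/29 60/29 -122/87 2 -7 S
2 120/53 24/13 24/13 -492/689 2 -8 W
3 30/13 3/2 3/2 -9/26 1 -8 N
4 120/89 120/73 120/73 -6300/6497 1 -7 E
5 4/3 60/29 60/29 -122/87 2 -7 S
6 120/53 24/13 24/13 -492/689 2 -8 W
final 1 -8 N

n=0: pose=(1,-7,E); sL=120/89, sR=120/73; mL=120/73, mR=-6300/6497; mL+mR=60/89 → advance +1; mR−mL=-16980/6497 → turn -1·90°
n=1: pose=(2,-7,S); sL=4/3, sR=60/29; mL=60/29, mR=-122/87; mL+mR=2/3 → advance +1; mR−mL=-302/87 → turn -1·90°
n=2: pose=(2,-8,W); sL=120/53, sR=24/13; mL=24/13, mR=-492/689; mL+mR=60/53 → advance +1; mR−mL=-1764/689 → turn -1·90°
n=3: pose=(1,-8,N); sL=30/13, sR=3/2; mL=3/2, mR=-9/26; mL+mR=15/13 → advance +1; mR−mL=-24/13 → turn -1·90°
n=4: pose=(1,-7,E); sL=120/89, sR=120/73; mL=120/73, mR=-6300/6497; mL+mR=60/89 → advance +1; mR−mL=-16980/6497 → turn -1·90°
n=5: pose=(2,-7,S); sL=4/3, sR=60/29; mL=60/29, mR=-122/87; mL+mR=2/3 → advance +1; mR−mL=-302/87 → turn -1·90°
n=6: pose=(2,-8,W); sL=120/53, sR=24/13; mL=24/13, mR=-492/689; mL+mR=60/53 → advance +1; mR−mL=-1764/689 → turn -1·90°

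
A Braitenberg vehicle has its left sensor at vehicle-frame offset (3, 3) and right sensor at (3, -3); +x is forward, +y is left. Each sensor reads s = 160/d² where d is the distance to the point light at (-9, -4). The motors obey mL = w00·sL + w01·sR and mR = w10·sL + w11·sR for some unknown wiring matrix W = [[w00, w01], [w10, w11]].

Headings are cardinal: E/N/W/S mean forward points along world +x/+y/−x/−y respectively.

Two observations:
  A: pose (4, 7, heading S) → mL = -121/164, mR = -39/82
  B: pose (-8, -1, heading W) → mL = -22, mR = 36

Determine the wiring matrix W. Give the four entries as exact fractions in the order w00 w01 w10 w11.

-1/2 -1/2 1 -1

obs A: pose=(4,7,S) → sL=1/2, sR=40/41, mL=-121/164, mR=-39/82
obs B: pose=(-8,-1,W) → sL=40, sR=4, mL=-22, mR=36
sensor matrix S = [[1/2, 40/41], [40, 4]]; det S = -1518/41
solve [mL_A; mL_B] = S·[w00; w01] and [mR_A; mR_B] = S·[w10; w11]:
  w00 = -1/2, w01 = -1/2, w10 = 1, w11 = -1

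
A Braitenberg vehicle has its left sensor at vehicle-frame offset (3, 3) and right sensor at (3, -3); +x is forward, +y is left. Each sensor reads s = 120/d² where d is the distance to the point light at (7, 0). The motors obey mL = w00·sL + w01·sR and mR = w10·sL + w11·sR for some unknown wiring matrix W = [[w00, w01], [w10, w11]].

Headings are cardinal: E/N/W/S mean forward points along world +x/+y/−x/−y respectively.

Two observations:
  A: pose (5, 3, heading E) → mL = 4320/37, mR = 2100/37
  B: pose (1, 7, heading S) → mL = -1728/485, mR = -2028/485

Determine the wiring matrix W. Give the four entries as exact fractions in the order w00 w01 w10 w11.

-1 1 -1 1/2

obs A: pose=(5,3,E) → sL=120/37, sR=120, mL=4320/37, mR=2100/37
obs B: pose=(1,7,S) → sL=24/5, sR=120/97, mL=-1728/485, mR=-2028/485
sensor matrix S = [[120/37, 120], [24/5, 120/97]]; det S = -2052864/3589
solve [mL_A; mL_B] = S·[w00; w01] and [mR_A; mR_B] = S·[w10; w11]:
  w00 = -1, w01 = 1, w10 = -1, w11 = 1/2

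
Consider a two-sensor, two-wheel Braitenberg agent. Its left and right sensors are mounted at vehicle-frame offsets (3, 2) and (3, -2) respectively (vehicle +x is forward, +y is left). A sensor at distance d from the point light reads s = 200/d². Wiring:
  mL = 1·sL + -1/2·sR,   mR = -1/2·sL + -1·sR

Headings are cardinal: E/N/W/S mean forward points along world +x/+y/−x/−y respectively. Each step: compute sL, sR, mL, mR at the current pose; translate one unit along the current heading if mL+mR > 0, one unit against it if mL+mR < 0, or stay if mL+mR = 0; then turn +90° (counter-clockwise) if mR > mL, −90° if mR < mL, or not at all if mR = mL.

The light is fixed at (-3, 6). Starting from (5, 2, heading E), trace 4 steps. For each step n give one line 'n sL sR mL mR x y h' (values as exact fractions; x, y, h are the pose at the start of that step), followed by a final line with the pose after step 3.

n=0: pose=(5,2,E); sL=8/5, sR=200/157; mL=756/785, mR=-1628/785; mL+mR=-872/785 → advance -1; mR−mL=-2384/785 → turn -1·90°
n=1: pose=(4,2,S); sL=20/13, sR=100/37; mL=90/481, mR=-1670/481; mL+mR=-1580/481 → advance -1; mR−mL=-1760/481 → turn -1·90°
n=2: pose=(4,3,W); sL=200/41, sR=200/17; mL=-700/697, mR=-9900/697; mL+mR=-10600/697 → advance -1; mR−mL=-9200/697 → turn -1·90°
n=3: pose=(5,3,N); sL=50/9, sR=2; mL=41/9, mR=-43/9; mL+mR=-2/9 → advance -1; mR−mL=-28/3 → turn -1·90°

0 8/5 200/157 756/785 -1628/785 5 2 E
1 20/13 100/37 90/481 -1670/481 4 2 S
2 200/41 200/17 -700/697 -9900/697 4 3 W
3 50/9 2 41/9 -43/9 5 3 N
final 5 2 E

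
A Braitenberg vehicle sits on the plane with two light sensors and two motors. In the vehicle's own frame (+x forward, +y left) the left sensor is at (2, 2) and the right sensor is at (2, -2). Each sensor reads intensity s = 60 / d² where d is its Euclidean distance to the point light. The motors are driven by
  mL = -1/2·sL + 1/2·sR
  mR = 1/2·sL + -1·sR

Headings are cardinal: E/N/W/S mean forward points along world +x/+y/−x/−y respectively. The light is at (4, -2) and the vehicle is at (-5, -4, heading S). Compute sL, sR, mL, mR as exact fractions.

left sensor world pos  = (-3, -6); dL² = 65
right sensor world pos = (-7, -6); dR² = 137
sL = 60/65 = 12/13
sR = 60/137 = 60/137
mL = -1/2·sL + 1/2·sR = -432/1781
mR = 1/2·sL + -1·sR = 42/1781

12/13 60/137 -432/1781 42/1781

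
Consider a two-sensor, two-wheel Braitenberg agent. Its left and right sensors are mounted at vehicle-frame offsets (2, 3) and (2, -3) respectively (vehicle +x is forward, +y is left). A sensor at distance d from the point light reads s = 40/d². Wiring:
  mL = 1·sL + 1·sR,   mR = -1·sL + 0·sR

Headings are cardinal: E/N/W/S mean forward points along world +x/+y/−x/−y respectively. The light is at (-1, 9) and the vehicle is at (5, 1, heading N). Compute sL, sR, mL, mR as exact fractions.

8/9 40/117 16/13 -8/9

left sensor world pos  = (2, 3); dL² = 45
right sensor world pos = (8, 3); dR² = 117
sL = 40/45 = 8/9
sR = 40/117 = 40/117
mL = 1·sL + 1·sR = 16/13
mR = -1·sL + 0·sR = -8/9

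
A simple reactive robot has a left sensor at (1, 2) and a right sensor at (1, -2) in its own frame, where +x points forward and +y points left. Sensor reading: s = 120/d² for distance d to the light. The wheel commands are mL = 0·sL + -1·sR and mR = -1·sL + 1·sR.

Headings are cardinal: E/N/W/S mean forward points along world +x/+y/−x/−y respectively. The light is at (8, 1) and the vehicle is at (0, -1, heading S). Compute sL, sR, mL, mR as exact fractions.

left sensor world pos  = (2, -2); dL² = 45
right sensor world pos = (-2, -2); dR² = 109
sL = 120/45 = 8/3
sR = 120/109 = 120/109
mL = 0·sL + -1·sR = -120/109
mR = -1·sL + 1·sR = -512/327

8/3 120/109 -120/109 -512/327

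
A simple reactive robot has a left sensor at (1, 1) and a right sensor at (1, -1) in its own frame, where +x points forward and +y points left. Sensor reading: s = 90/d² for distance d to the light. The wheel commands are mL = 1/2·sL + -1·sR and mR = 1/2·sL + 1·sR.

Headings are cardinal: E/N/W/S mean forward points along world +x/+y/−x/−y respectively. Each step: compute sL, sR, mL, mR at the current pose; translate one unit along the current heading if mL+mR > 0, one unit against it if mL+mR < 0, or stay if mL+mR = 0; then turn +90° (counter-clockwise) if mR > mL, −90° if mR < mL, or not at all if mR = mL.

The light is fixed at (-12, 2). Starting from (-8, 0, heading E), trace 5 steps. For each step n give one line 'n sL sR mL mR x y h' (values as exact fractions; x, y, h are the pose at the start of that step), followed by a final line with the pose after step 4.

0 45/13 45/17 -405/442 1935/442 -8 0 E
1 90/17 90/37 135/629 3195/629 -7 0 N
2 9/2 45/8 -27/8 63/8 -7 1 W
3 90/29 90/13 -2025/377 3195/377 -8 1 S
4 45/13 45/17 -405/442 1935/442 -8 0 E
final -7 0 N

n=0: pose=(-8,0,E); sL=45/13, sR=45/17; mL=-405/442, mR=1935/442; mL+mR=45/13 → advance +1; mR−mL=90/17 → turn +1·90°
n=1: pose=(-7,0,N); sL=90/17, sR=90/37; mL=135/629, mR=3195/629; mL+mR=90/17 → advance +1; mR−mL=180/37 → turn +1·90°
n=2: pose=(-7,1,W); sL=9/2, sR=45/8; mL=-27/8, mR=63/8; mL+mR=9/2 → advance +1; mR−mL=45/4 → turn +1·90°
n=3: pose=(-8,1,S); sL=90/29, sR=90/13; mL=-2025/377, mR=3195/377; mL+mR=90/29 → advance +1; mR−mL=180/13 → turn +1·90°
n=4: pose=(-8,0,E); sL=45/13, sR=45/17; mL=-405/442, mR=1935/442; mL+mR=45/13 → advance +1; mR−mL=90/17 → turn +1·90°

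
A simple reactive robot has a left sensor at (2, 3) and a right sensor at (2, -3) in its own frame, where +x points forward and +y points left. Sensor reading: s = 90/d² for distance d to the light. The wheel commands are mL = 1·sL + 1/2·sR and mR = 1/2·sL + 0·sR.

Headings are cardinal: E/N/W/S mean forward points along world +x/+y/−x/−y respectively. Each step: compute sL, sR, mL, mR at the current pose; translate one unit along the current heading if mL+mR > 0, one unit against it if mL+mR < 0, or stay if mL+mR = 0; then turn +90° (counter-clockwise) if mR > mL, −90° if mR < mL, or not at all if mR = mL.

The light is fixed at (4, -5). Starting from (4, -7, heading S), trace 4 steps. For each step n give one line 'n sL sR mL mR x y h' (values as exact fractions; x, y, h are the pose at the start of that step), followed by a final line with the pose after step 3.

0 18/5 18/5 27/5 9/5 4 -7 S
1 9/4 45/2 27/2 9/8 4 -8 W
2 90/17 18 243/17 45/17 3 -8 N
3 45 45/13 1215/26 45/2 3 -7 E
final 4 -7 S

n=0: pose=(4,-7,S); sL=18/5, sR=18/5; mL=27/5, mR=9/5; mL+mR=36/5 → advance +1; mR−mL=-18/5 → turn -1·90°
n=1: pose=(4,-8,W); sL=9/4, sR=45/2; mL=27/2, mR=9/8; mL+mR=117/8 → advance +1; mR−mL=-99/8 → turn -1·90°
n=2: pose=(3,-8,N); sL=90/17, sR=18; mL=243/17, mR=45/17; mL+mR=288/17 → advance +1; mR−mL=-198/17 → turn -1·90°
n=3: pose=(3,-7,E); sL=45, sR=45/13; mL=1215/26, mR=45/2; mL+mR=900/13 → advance +1; mR−mL=-315/13 → turn -1·90°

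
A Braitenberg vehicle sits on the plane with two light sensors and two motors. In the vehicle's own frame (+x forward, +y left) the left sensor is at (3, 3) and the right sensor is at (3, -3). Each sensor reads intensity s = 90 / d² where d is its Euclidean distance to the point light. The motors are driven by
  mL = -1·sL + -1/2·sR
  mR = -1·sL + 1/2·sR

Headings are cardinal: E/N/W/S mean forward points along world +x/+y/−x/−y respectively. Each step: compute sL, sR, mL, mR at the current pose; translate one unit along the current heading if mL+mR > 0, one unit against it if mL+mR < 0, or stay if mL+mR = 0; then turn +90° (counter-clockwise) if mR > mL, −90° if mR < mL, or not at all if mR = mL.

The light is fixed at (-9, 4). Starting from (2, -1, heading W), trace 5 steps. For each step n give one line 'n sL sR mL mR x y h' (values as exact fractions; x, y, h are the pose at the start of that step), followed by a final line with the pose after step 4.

0 45/64 45/34 -1485/1088 -45/1088 2 -1 W
1 90/289 18/29 -5211/8381 -9/8381 3 -1 S
2 45/113 45/137 -17415/30962 -7245/30962 3 0 E
3 18/13 90/197 -4131/2561 -2961/2561 2 0 N
4 45/64 45/34 -1485/1088 -45/1088 2 -1 W
final 3 -1 S

n=0: pose=(2,-1,W); sL=45/64, sR=45/34; mL=-1485/1088, mR=-45/1088; mL+mR=-45/32 → advance -1; mR−mL=45/34 → turn +1·90°
n=1: pose=(3,-1,S); sL=90/289, sR=18/29; mL=-5211/8381, mR=-9/8381; mL+mR=-180/289 → advance -1; mR−mL=18/29 → turn +1·90°
n=2: pose=(3,0,E); sL=45/113, sR=45/137; mL=-17415/30962, mR=-7245/30962; mL+mR=-90/113 → advance -1; mR−mL=45/137 → turn +1·90°
n=3: pose=(2,0,N); sL=18/13, sR=90/197; mL=-4131/2561, mR=-2961/2561; mL+mR=-36/13 → advance -1; mR−mL=90/197 → turn +1·90°
n=4: pose=(2,-1,W); sL=45/64, sR=45/34; mL=-1485/1088, mR=-45/1088; mL+mR=-45/32 → advance -1; mR−mL=45/34 → turn +1·90°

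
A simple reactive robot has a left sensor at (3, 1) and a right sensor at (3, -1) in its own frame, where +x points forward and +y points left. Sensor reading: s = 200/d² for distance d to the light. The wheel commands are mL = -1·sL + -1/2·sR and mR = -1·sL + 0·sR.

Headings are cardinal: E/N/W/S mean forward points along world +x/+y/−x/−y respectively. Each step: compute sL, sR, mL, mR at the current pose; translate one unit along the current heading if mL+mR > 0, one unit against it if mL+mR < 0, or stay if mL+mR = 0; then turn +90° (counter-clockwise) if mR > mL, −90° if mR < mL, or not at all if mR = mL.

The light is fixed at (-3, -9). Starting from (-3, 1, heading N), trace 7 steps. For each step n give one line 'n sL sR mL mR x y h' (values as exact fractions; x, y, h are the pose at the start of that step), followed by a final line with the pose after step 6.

n=0: pose=(-3,1,N); sL=20/17, sR=20/17; mL=-30/17, mR=-20/17; mL+mR=-50/17 → advance -1; mR−mL=10/17 → turn +1·90°
n=1: pose=(-3,0,W); sL=200/73, sR=200/109; mL=-29100/7957, mR=-200/73; mL+mR=-50900/7957 → advance -1; mR−mL=100/109 → turn +1·90°
n=2: pose=(-2,0,S); sL=5, sR=50/9; mL=-70/9, mR=-5; mL+mR=-115/9 → advance -1; mR−mL=25/9 → turn +1·90°
n=3: pose=(-2,1,E); sL=200/137, sR=200/97; mL=-33100/13289, mR=-200/137; mL+mR=-52500/13289 → advance -1; mR−mL=100/97 → turn +1·90°
n=4: pose=(-3,1,N); sL=20/17, sR=20/17; mL=-30/17, mR=-20/17; mL+mR=-50/17 → advance -1; mR−mL=10/17 → turn +1·90°
n=5: pose=(-3,0,W); sL=200/73, sR=200/109; mL=-29100/7957, mR=-200/73; mL+mR=-50900/7957 → advance -1; mR−mL=100/109 → turn +1·90°
n=6: pose=(-2,0,S); sL=5, sR=50/9; mL=-70/9, mR=-5; mL+mR=-115/9 → advance -1; mR−mL=25/9 → turn +1·90°

0 20/17 20/17 -30/17 -20/17 -3 1 N
1 200/73 200/109 -29100/7957 -200/73 -3 0 W
2 5 50/9 -70/9 -5 -2 0 S
3 200/137 200/97 -33100/13289 -200/137 -2 1 E
4 20/17 20/17 -30/17 -20/17 -3 1 N
5 200/73 200/109 -29100/7957 -200/73 -3 0 W
6 5 50/9 -70/9 -5 -2 0 S
final -2 1 E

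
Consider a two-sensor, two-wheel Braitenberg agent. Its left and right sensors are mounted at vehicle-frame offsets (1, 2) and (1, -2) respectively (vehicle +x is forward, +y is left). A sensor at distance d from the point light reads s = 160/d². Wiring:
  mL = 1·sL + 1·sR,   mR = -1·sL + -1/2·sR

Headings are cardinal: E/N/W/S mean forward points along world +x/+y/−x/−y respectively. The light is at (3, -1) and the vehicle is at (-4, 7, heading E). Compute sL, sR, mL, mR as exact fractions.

20/17 20/9 520/153 -350/153

left sensor world pos  = (-3, 9); dL² = 136
right sensor world pos = (-3, 5); dR² = 72
sL = 160/136 = 20/17
sR = 160/72 = 20/9
mL = 1·sL + 1·sR = 520/153
mR = -1·sL + -1/2·sR = -350/153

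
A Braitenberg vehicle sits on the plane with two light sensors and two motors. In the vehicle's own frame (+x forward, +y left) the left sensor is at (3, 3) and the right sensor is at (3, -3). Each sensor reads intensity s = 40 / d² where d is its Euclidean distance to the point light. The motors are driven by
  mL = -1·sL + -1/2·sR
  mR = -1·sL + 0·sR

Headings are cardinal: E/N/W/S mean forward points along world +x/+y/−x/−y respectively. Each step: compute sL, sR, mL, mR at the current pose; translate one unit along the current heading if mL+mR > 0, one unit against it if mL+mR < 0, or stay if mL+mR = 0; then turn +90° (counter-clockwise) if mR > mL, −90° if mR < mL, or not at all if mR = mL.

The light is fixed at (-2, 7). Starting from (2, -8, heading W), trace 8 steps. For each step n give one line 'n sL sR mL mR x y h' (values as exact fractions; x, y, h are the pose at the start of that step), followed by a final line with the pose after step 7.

n=0: pose=(2,-8,W); sL=8/65, sR=8/29; mL=-492/1885, mR=-8/65; mL+mR=-724/1885 → advance -1; mR−mL=4/29 → turn +1·90°
n=1: pose=(3,-8,S); sL=10/97, sR=5/41; mL=-1305/7954, mR=-10/97; mL+mR=-2125/7954 → advance -1; mR−mL=5/82 → turn +1·90°
n=2: pose=(3,-7,E); sL=8/37, sR=40/353; mL=-3564/13061, mR=-8/37; mL+mR=-6388/13061 → advance -1; mR−mL=20/353 → turn +1·90°
n=3: pose=(2,-7,N); sL=20/61, sR=4/17; mL=-462/1037, mR=-20/61; mL+mR=-802/1037 → advance -1; mR−mL=2/17 → turn +1·90°
n=4: pose=(2,-8,W); sL=8/65, sR=8/29; mL=-492/1885, mR=-8/65; mL+mR=-724/1885 → advance -1; mR−mL=4/29 → turn +1·90°
n=5: pose=(3,-8,S); sL=10/97, sR=5/41; mL=-1305/7954, mR=-10/97; mL+mR=-2125/7954 → advance -1; mR−mL=5/82 → turn +1·90°
n=6: pose=(3,-7,E); sL=8/37, sR=40/353; mL=-3564/13061, mR=-8/37; mL+mR=-6388/13061 → advance -1; mR−mL=20/353 → turn +1·90°
n=7: pose=(2,-7,N); sL=20/61, sR=4/17; mL=-462/1037, mR=-20/61; mL+mR=-802/1037 → advance -1; mR−mL=2/17 → turn +1·90°

0 8/65 8/29 -492/1885 -8/65 2 -8 W
1 10/97 5/41 -1305/7954 -10/97 3 -8 S
2 8/37 40/353 -3564/13061 -8/37 3 -7 E
3 20/61 4/17 -462/1037 -20/61 2 -7 N
4 8/65 8/29 -492/1885 -8/65 2 -8 W
5 10/97 5/41 -1305/7954 -10/97 3 -8 S
6 8/37 40/353 -3564/13061 -8/37 3 -7 E
7 20/61 4/17 -462/1037 -20/61 2 -7 N
final 2 -8 W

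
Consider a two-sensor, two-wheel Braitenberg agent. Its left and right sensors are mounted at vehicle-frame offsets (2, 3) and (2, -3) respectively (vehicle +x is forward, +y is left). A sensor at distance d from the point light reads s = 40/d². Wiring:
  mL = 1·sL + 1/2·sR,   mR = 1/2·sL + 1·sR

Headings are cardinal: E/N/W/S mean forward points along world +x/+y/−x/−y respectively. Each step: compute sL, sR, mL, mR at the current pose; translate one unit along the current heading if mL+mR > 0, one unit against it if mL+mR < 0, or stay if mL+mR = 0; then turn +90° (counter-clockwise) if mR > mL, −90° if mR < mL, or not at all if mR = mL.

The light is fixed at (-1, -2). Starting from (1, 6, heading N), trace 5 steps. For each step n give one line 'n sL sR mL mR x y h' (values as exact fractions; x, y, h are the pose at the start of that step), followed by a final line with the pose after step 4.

0 40/101 8/25 1404/2525 1308/2525 1 6 N
1 1/4 10/13 33/52 93/104 1 7 E
2 40/121 40/157 8700/18997 7980/18997 2 7 N
3 20/97 20/37 1710/3589 2310/3589 2 8 E
4 8/29 40/193 2124/5597 1932/5597 3 8 N
final 3 9 E

n=0: pose=(1,6,N); sL=40/101, sR=8/25; mL=1404/2525, mR=1308/2525; mL+mR=2712/2525 → advance +1; mR−mL=-96/2525 → turn -1·90°
n=1: pose=(1,7,E); sL=1/4, sR=10/13; mL=33/52, mR=93/104; mL+mR=159/104 → advance +1; mR−mL=27/104 → turn +1·90°
n=2: pose=(2,7,N); sL=40/121, sR=40/157; mL=8700/18997, mR=7980/18997; mL+mR=16680/18997 → advance +1; mR−mL=-720/18997 → turn -1·90°
n=3: pose=(2,8,E); sL=20/97, sR=20/37; mL=1710/3589, mR=2310/3589; mL+mR=4020/3589 → advance +1; mR−mL=600/3589 → turn +1·90°
n=4: pose=(3,8,N); sL=8/29, sR=40/193; mL=2124/5597, mR=1932/5597; mL+mR=4056/5597 → advance +1; mR−mL=-192/5597 → turn -1·90°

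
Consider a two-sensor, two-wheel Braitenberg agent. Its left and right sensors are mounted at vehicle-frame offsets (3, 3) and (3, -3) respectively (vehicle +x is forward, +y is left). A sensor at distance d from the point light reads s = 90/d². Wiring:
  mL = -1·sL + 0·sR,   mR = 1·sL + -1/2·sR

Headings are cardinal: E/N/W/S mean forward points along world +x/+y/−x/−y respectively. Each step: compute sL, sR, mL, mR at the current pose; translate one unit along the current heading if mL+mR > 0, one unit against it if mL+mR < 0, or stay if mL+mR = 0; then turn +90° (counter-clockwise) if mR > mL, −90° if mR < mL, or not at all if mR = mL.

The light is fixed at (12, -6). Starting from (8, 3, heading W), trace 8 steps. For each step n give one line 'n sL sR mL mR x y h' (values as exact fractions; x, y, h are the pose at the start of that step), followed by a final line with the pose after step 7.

0 18/17 90/193 -18/17 2709/3281 8 3 W
1 5/2 5/4 -5/2 15/8 9 3 S
2 90/169 90/49 -90/169 -3195/8281 9 4 E
3 45/109 9/17 -45/109 549/3706 8 4 N
4 18/17 90/193 -18/17 2709/3281 8 3 W
5 5/2 5/4 -5/2 15/8 9 3 S
6 90/169 90/49 -90/169 -3195/8281 9 4 E
7 45/109 9/17 -45/109 549/3706 8 4 N
final 8 3 W

n=0: pose=(8,3,W); sL=18/17, sR=90/193; mL=-18/17, mR=2709/3281; mL+mR=-45/193 → advance -1; mR−mL=6183/3281 → turn +1·90°
n=1: pose=(9,3,S); sL=5/2, sR=5/4; mL=-5/2, mR=15/8; mL+mR=-5/8 → advance -1; mR−mL=35/8 → turn +1·90°
n=2: pose=(9,4,E); sL=90/169, sR=90/49; mL=-90/169, mR=-3195/8281; mL+mR=-45/49 → advance -1; mR−mL=1215/8281 → turn +1·90°
n=3: pose=(8,4,N); sL=45/109, sR=9/17; mL=-45/109, mR=549/3706; mL+mR=-9/34 → advance -1; mR−mL=2079/3706 → turn +1·90°
n=4: pose=(8,3,W); sL=18/17, sR=90/193; mL=-18/17, mR=2709/3281; mL+mR=-45/193 → advance -1; mR−mL=6183/3281 → turn +1·90°
n=5: pose=(9,3,S); sL=5/2, sR=5/4; mL=-5/2, mR=15/8; mL+mR=-5/8 → advance -1; mR−mL=35/8 → turn +1·90°
n=6: pose=(9,4,E); sL=90/169, sR=90/49; mL=-90/169, mR=-3195/8281; mL+mR=-45/49 → advance -1; mR−mL=1215/8281 → turn +1·90°
n=7: pose=(8,4,N); sL=45/109, sR=9/17; mL=-45/109, mR=549/3706; mL+mR=-9/34 → advance -1; mR−mL=2079/3706 → turn +1·90°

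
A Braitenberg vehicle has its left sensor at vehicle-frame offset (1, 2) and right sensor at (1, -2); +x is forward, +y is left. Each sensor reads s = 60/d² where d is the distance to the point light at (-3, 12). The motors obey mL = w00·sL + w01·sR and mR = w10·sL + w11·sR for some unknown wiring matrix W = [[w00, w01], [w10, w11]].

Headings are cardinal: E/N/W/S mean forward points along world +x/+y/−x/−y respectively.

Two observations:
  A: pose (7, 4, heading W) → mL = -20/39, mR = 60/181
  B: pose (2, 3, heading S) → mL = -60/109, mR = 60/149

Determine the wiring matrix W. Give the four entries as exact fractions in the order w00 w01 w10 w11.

0 -1 1 0

obs A: pose=(7,4,W) → sL=60/181, sR=20/39, mL=-20/39, mR=60/181
obs B: pose=(2,3,S) → sL=60/149, sR=60/109, mL=-60/109, mR=60/149
sensor matrix S = [[60/181, 20/39], [60/149, 60/109]]; det S = -918400/38215073
solve [mL_A; mL_B] = S·[w00; w01] and [mR_A; mR_B] = S·[w10; w11]:
  w00 = 0, w01 = -1, w10 = 1, w11 = 0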